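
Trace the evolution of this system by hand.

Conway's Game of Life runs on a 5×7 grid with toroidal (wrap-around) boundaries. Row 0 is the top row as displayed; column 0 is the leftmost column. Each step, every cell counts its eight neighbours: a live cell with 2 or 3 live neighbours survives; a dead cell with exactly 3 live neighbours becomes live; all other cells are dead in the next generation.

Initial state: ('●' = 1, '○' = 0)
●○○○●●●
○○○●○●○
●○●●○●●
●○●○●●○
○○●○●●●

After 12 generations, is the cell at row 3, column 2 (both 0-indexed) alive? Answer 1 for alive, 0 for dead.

gen 0: ●○○○●●●
○○○●○●○
●○●●○●●
●○●○●●○
○○●○●●●
gen 1: ●○○○○○○
○●●●○○○
●○●○○○○
●○●○○○○
○○○○○○○
gen 2: ○●●○○○○
●○●●○○○
●○○○○○○
○○○○○○○
○●○○○○○
gen 3: ●○○●○○○
●○●●○○○
○●○○○○○
○○○○○○○
○●●○○○○
gen 4: ●○○●○○○
●○●●○○○
○●●○○○○
○●●○○○○
○●●○○○○
gen 5: ●○○●○○○
●○○●○○○
●○○○○○○
●○○●○○○
●○○●○○○
gen 6: ●●●●●○●
●●○○○○●
●●○○○○●
●●○○○○●
●●●●●○●
gen 7: ○○○○●○○
○○○●○○○
○○●○○●○
○○○●○○○
○○○○●○○
gen 8: ○○○●●○○
○○○●●○○
○○●●●○○
○○○●●○○
○○○●●○○
gen 9: ○○●○○●○
○○○○○●○
○○●○○●○
○○○○○●○
○○●○○●○
gen 10: ○○○○●●●
○○○○●●●
○○○○●●●
○○○○●●●
○○○○●●●
gen 11: ●○○●○○○
●○○●○○○
●○○●○○○
●○○●○○○
●○○●○○○
gen 12: ●●●●●○●
●●●●●○●
●●●●●○●
●●●●●○●
●●●●●○●

1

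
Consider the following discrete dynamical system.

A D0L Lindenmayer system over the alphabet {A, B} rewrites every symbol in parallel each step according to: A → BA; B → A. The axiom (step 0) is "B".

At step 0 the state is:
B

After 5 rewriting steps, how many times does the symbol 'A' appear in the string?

5

k=0  B
k=1  A
k=2  BA
k=3  ABA
k=4  BAABA
k=5  ABABAABA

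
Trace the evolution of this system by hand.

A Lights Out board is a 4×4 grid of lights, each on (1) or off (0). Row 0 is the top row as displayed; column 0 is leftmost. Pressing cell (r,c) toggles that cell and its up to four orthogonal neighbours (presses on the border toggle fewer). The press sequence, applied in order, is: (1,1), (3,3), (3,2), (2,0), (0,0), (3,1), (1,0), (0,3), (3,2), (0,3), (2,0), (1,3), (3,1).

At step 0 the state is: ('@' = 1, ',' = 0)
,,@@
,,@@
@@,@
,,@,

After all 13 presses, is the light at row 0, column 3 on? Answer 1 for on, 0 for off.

t=0: ,,@@
,,@@
@@,@
,,@,
t=1: ,@@@
@@,@
@,,@
,,@,
t=2: ,@@@
@@,@
@,,,
,,,@
t=3: ,@@@
@@,@
@,@,
,@@,
t=4: ,@@@
,@,@
,@@,
@@@,
t=5: @,@@
@@,@
,@@,
@@@,
t=6: @,@@
@@,@
,,@,
,,,,
t=7: ,,@@
,,,@
@,@,
,,,,
t=8: ,,,,
,,,,
@,@,
,,,,
t=9: ,,,,
,,,,
@,,,
,@@@
t=10: ,,@@
,,,@
@,,,
,@@@
t=11: ,,@@
@,,@
,@,,
@@@@
t=12: ,,@,
@,@,
,@,@
@@@@
t=13: ,,@,
@,@,
,,,@
,,,@

0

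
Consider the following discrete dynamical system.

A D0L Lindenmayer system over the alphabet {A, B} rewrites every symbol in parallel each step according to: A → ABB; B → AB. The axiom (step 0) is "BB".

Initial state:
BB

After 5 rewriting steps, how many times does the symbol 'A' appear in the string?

58

t=0: BB
t=1: ABAB
t=2: ABBABABBAB
t=3: ABBABABABBABABBABABABBAB
t=4: ABBABABABBABABBABABBABABABBABABBABABABBABABBABABBABABABBAB
t=5: ABBABABABBABABBABABBABABABBABABBABABABBABABBABABABBABABBAB…ABBABABBABABABBABABBABABABBABABBABABABBABABBABABBABABABBAB  (len 140)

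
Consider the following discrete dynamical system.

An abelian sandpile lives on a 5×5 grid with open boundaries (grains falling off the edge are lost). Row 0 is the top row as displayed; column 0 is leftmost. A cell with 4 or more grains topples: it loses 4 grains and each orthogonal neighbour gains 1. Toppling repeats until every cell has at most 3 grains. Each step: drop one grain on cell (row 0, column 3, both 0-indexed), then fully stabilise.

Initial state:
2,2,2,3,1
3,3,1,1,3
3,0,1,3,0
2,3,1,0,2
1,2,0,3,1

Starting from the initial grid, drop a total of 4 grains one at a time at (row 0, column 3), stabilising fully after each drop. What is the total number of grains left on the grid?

gen 0: 2,2,2,3,1
3,3,1,1,3
3,0,1,3,0
2,3,1,0,2
1,2,0,3,1
gen 1: 2,2,3,0,2
3,3,1,2,3
3,0,1,3,0
2,3,1,0,2
1,2,0,3,1
gen 2: 2,2,3,1,2
3,3,1,2,3
3,0,1,3,0
2,3,1,0,2
1,2,0,3,1
gen 3: 2,2,3,2,2
3,3,1,2,3
3,0,1,3,0
2,3,1,0,2
1,2,0,3,1
gen 4: 2,2,3,3,2
3,3,1,2,3
3,0,1,3,0
2,3,1,0,2
1,2,0,3,1

46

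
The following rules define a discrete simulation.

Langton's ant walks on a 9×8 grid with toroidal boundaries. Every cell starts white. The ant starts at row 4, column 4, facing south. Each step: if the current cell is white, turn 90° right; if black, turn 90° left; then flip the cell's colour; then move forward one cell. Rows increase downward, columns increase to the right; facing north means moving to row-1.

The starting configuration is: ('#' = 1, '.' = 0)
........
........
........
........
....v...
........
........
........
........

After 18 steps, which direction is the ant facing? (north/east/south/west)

north

k=0  ........
........
........
........
....v...
........
........
........
........
k=1  ........
........
........
........
...<#...
........
........
........
........
k=2  ........
........
........
...^....
...##...
........
........
........
........
k=3  ........
........
........
...#>...
...##...
........
........
........
........
k=4  ........
........
........
...##...
...#v...
........
........
........
........
k=5  ........
........
........
...##...
...#.>..
........
........
........
........
k=6  ........
........
........
...##...
...#.#..
.....v..
........
........
........
k=7  ........
........
........
...##...
...#.#..
....<#..
........
........
........
k=8  ........
........
........
...##...
...#^#..
....##..
........
........
........
k=9  ........
........
........
...##...
...##>..
....##..
........
........
........
k=10  ........
........
........
...##^..
...##...
....##..
........
........
........
k=11  ........
........
........
...###>.
...##...
....##..
........
........
........
k=12  ........
........
........
...####.
...##.v.
....##..
........
........
........
k=13  ........
........
........
...####.
...##<#.
....##..
........
........
........
k=14  ........
........
........
...##^#.
...####.
....##..
........
........
........
k=15  ........
........
........
...#<.#.
...####.
....##..
........
........
........
k=16  ........
........
........
...#..#.
...#v##.
....##..
........
........
........
k=17  ........
........
........
...#..#.
...#.>#.
....##..
........
........
........
k=18  ........
........
........
...#.^#.
...#..#.
....##..
........
........
........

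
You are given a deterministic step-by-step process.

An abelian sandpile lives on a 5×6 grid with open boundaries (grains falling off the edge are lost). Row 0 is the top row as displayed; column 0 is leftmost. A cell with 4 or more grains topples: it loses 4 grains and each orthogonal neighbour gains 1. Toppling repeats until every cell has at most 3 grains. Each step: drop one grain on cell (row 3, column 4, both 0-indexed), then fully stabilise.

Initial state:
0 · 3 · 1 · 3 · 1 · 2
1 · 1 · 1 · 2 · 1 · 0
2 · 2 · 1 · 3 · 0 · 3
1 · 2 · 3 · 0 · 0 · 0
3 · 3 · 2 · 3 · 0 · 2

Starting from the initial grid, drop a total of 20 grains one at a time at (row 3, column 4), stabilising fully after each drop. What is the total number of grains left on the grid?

53

t=0: 0 · 3 · 1 · 3 · 1 · 2
1 · 1 · 1 · 2 · 1 · 0
2 · 2 · 1 · 3 · 0 · 3
1 · 2 · 3 · 0 · 0 · 0
3 · 3 · 2 · 3 · 0 · 2
t=1: 0 · 3 · 1 · 3 · 1 · 2
1 · 1 · 1 · 2 · 1 · 0
2 · 2 · 1 · 3 · 0 · 3
1 · 2 · 3 · 0 · 1 · 0
3 · 3 · 2 · 3 · 0 · 2
t=2: 0 · 3 · 1 · 3 · 1 · 2
1 · 1 · 1 · 2 · 1 · 0
2 · 2 · 1 · 3 · 0 · 3
1 · 2 · 3 · 0 · 2 · 0
3 · 3 · 2 · 3 · 0 · 2
t=3: 0 · 3 · 1 · 3 · 1 · 2
1 · 1 · 1 · 2 · 1 · 0
2 · 2 · 1 · 3 · 0 · 3
1 · 2 · 3 · 0 · 3 · 0
3 · 3 · 2 · 3 · 0 · 2
t=4: 0 · 3 · 1 · 3 · 1 · 2
1 · 1 · 1 · 2 · 1 · 0
2 · 2 · 1 · 3 · 1 · 3
1 · 2 · 3 · 1 · 0 · 1
3 · 3 · 2 · 3 · 1 · 2
t=5: 0 · 3 · 1 · 3 · 1 · 2
1 · 1 · 1 · 2 · 1 · 0
2 · 2 · 1 · 3 · 1 · 3
1 · 2 · 3 · 1 · 1 · 1
3 · 3 · 2 · 3 · 1 · 2
t=6: 0 · 3 · 1 · 3 · 1 · 2
1 · 1 · 1 · 2 · 1 · 0
2 · 2 · 1 · 3 · 1 · 3
1 · 2 · 3 · 1 · 2 · 1
3 · 3 · 2 · 3 · 1 · 2
t=7: 0 · 3 · 1 · 3 · 1 · 2
1 · 1 · 1 · 2 · 1 · 0
2 · 2 · 1 · 3 · 1 · 3
1 · 2 · 3 · 1 · 3 · 1
3 · 3 · 2 · 3 · 1 · 2
t=8: 0 · 3 · 1 · 3 · 1 · 2
1 · 1 · 1 · 2 · 1 · 0
2 · 2 · 1 · 3 · 2 · 3
1 · 2 · 3 · 2 · 0 · 2
3 · 3 · 2 · 3 · 2 · 2
t=9: 0 · 3 · 1 · 3 · 1 · 2
1 · 1 · 1 · 2 · 1 · 0
2 · 2 · 1 · 3 · 2 · 3
1 · 2 · 3 · 2 · 1 · 2
3 · 3 · 2 · 3 · 2 · 2
t=10: 0 · 3 · 1 · 3 · 1 · 2
1 · 1 · 1 · 2 · 1 · 0
2 · 2 · 1 · 3 · 2 · 3
1 · 2 · 3 · 2 · 2 · 2
3 · 3 · 2 · 3 · 2 · 2
t=11: 0 · 3 · 1 · 3 · 1 · 2
1 · 1 · 1 · 2 · 1 · 0
2 · 2 · 1 · 3 · 2 · 3
1 · 2 · 3 · 2 · 3 · 2
3 · 3 · 2 · 3 · 2 · 2
t=12: 0 · 3 · 1 · 3 · 1 · 2
1 · 1 · 1 · 2 · 1 · 0
2 · 2 · 1 · 3 · 3 · 3
1 · 2 · 3 · 3 · 0 · 3
3 · 3 · 2 · 3 · 3 · 2
t=13: 0 · 3 · 1 · 3 · 1 · 2
1 · 1 · 1 · 2 · 1 · 0
2 · 2 · 1 · 3 · 3 · 3
1 · 2 · 3 · 3 · 1 · 3
3 · 3 · 2 · 3 · 3 · 2
t=14: 0 · 3 · 1 · 3 · 1 · 2
1 · 1 · 1 · 2 · 1 · 0
2 · 2 · 1 · 3 · 3 · 3
1 · 2 · 3 · 3 · 2 · 3
3 · 3 · 2 · 3 · 3 · 2
t=15: 0 · 3 · 1 · 3 · 1 · 2
1 · 1 · 1 · 2 · 1 · 0
2 · 2 · 1 · 3 · 3 · 3
1 · 2 · 3 · 3 · 3 · 3
3 · 3 · 2 · 3 · 3 · 2
t=16: 0 · 3 · 1 · 3 · 1 · 2
1 · 1 · 1 · 3 · 2 · 1
2 · 3 · 3 · 2 · 3 · 1
3 · 0 · 3 · 0 · 1 · 3
0 · 2 · 1 · 3 · 3 · 0
t=17: 0 · 3 · 1 · 3 · 1 · 2
1 · 1 · 1 · 3 · 2 · 1
2 · 3 · 3 · 2 · 3 · 1
3 · 0 · 3 · 0 · 2 · 3
0 · 2 · 1 · 3 · 3 · 0
t=18: 0 · 3 · 1 · 3 · 1 · 2
1 · 1 · 1 · 3 · 2 · 1
2 · 3 · 3 · 2 · 3 · 1
3 · 0 · 3 · 0 · 3 · 3
0 · 2 · 1 · 3 · 3 · 0
t=19: 0 · 3 · 1 · 3 · 1 · 2
1 · 1 · 1 · 3 · 3 · 1
2 · 3 · 3 · 3 · 0 · 3
3 · 0 · 3 · 2 · 3 · 0
0 · 2 · 2 · 0 · 1 · 2
t=20: 0 · 3 · 1 · 3 · 1 · 2
1 · 1 · 1 · 3 · 3 · 1
2 · 3 · 3 · 3 · 1 · 3
3 · 0 · 3 · 3 · 0 · 1
0 · 2 · 2 · 0 · 2 · 2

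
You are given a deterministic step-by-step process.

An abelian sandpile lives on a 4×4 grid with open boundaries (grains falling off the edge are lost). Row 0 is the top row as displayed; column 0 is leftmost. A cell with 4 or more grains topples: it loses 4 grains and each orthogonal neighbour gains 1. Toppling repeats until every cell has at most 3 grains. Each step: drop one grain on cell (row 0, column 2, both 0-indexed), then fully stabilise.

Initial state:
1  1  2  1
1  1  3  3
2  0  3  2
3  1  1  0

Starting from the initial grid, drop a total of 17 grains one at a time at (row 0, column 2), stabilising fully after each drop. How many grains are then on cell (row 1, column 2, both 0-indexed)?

3

k=0  1  1  2  1
1  1  3  3
2  0  3  2
3  1  1  0
k=1  1  1  3  1
1  1  3  3
2  0  3  2
3  1  1  0
k=2  1  2  1  3
1  2  2  1
2  1  1  0
3  1  2  1
k=3  1  2  2  3
1  2  2  1
2  1  1  0
3  1  2  1
k=4  1  2  3  3
1  2  2  1
2  1  1  0
3  1  2  1
k=5  1  3  1  0
1  2  3  2
2  1  1  0
3  1  2  1
k=6  1  3  2  0
1  2  3  2
2  1  1  0
3  1  2  1
k=7  1  3  3  0
1  2  3  2
2  1  1  0
3  1  2  1
k=8  2  1  2  1
2  0  1  3
2  2  2  0
3  1  2  1
k=9  2  1  3  1
2  0  1  3
2  2  2  0
3  1  2  1
k=10  2  2  0  2
2  0  2  3
2  2  2  0
3  1  2  1
k=11  2  2  1  2
2  0  2  3
2  2  2  0
3  1  2  1
k=12  2  2  2  2
2  0  2  3
2  2  2  0
3  1  2  1
k=13  2  2  3  2
2  0  2  3
2  2  2  0
3  1  2  1
k=14  2  3  0  3
2  0  3  3
2  2  2  0
3  1  2  1
k=15  2  3  1  3
2  0  3  3
2  2  2  0
3  1  2  1
k=16  2  3  2  3
2  0  3  3
2  2  2  0
3  1  2  1
k=17  2  3  3  3
2  0  3  3
2  2  2  0
3  1  2  1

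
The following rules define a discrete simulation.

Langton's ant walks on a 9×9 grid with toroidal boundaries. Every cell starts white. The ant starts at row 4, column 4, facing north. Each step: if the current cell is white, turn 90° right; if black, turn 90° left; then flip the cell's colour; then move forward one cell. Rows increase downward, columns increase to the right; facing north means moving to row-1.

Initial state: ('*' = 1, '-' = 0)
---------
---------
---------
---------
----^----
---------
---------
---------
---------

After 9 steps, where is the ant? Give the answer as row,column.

[0] ---------
---------
---------
---------
----^----
---------
---------
---------
---------
[1] ---------
---------
---------
---------
----*>---
---------
---------
---------
---------
[2] ---------
---------
---------
---------
----**---
-----v---
---------
---------
---------
[3] ---------
---------
---------
---------
----**---
----<*---
---------
---------
---------
[4] ---------
---------
---------
---------
----^*---
----**---
---------
---------
---------
[5] ---------
---------
---------
---------
---<-*---
----**---
---------
---------
---------
[6] ---------
---------
---------
---^-----
---*-*---
----**---
---------
---------
---------
[7] ---------
---------
---------
---*>----
---*-*---
----**---
---------
---------
---------
[8] ---------
---------
---------
---**----
---*v*---
----**---
---------
---------
---------
[9] ---------
---------
---------
---**----
---<**---
----**---
---------
---------
---------

4,3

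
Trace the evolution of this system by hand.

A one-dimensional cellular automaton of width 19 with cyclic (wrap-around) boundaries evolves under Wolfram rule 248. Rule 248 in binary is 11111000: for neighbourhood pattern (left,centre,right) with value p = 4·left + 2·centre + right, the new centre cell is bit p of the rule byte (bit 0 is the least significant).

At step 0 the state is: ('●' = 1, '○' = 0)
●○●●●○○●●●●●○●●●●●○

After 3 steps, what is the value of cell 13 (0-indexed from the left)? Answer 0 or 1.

gen 0: ●○●●●○○●●●●●○●●●●●○
gen 1: ○●●●●●○●●●●●●●●●●●●
gen 2: ●●●●●●●●●●●●●●●●●●●
gen 3: ●●●●●●●●●●●●●●●●●●●

1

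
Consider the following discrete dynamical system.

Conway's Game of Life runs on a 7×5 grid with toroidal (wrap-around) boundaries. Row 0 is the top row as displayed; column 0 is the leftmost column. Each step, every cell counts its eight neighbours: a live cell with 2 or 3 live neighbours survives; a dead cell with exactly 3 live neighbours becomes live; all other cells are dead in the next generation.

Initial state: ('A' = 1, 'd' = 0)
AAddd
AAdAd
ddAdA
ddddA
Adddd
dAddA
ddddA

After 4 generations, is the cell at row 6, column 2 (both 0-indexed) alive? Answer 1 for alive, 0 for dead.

[0] AAddd
AAdAd
ddAdA
ddddA
Adddd
dAddA
ddddA
[1] dAAdd
dddAd
dAAdA
AddAA
AdddA
ddddA
dAddA
[2] AAAAd
AddAd
dAAdd
ddAdd
ddddd
dddAA
dAAAd
[3] Adddd
AddAd
dAAAd
dAAdd
dddAd
dddAA
ddddd
[4] ddddA
AddAd
AddAA
dAddd
dddAA
dddAA
ddddA

0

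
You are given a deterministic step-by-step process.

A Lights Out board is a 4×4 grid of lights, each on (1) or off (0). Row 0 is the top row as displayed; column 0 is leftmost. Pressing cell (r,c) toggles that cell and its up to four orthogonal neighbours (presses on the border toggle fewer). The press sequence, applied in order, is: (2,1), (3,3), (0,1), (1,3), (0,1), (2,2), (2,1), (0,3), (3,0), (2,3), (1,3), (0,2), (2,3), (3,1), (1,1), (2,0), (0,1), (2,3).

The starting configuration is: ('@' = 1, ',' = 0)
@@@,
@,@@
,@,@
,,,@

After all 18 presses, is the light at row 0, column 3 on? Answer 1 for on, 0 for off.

gen 0: @@@,
@,@@
,@,@
,,,@
gen 1: @@@,
@@@@
@,@@
,@,@
gen 2: @@@,
@@@@
@,@,
,@@,
gen 3: ,,,,
@,@@
@,@,
,@@,
gen 4: ,,,@
@,,,
@,@@
,@@,
gen 5: @@@@
@@,,
@,@@
,@@,
gen 6: @@@@
@@@,
@@,,
,@,,
gen 7: @@@@
@,@,
,,@,
,,,,
gen 8: @@,,
@,@@
,,@,
,,,,
gen 9: @@,,
@,@@
@,@,
@@,,
gen 10: @@,,
@,@,
@,,@
@@,@
gen 11: @@,@
@,,@
@,,,
@@,@
gen 12: @,@,
@,@@
@,,,
@@,@
gen 13: @,@,
@,@,
@,@@
@@,,
gen 14: @,@,
@,@,
@@@@
,,@,
gen 15: @@@,
,@,,
@,@@
,,@,
gen 16: @@@,
@@,,
,@@@
@,@,
gen 17: ,,,,
@,,,
,@@@
@,@,
gen 18: ,,,,
@,,@
,@,,
@,@@

0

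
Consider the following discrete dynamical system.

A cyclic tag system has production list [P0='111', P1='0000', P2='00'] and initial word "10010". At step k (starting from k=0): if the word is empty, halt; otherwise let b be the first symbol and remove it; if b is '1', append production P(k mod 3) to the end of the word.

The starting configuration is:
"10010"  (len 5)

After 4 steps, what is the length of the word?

step 0: "10010"  (len 5)
step 1: "0010111"  (len 7)
step 2: "010111"  (len 6)
step 3: "10111"  (len 5)
step 4: "0111111"  (len 7)

7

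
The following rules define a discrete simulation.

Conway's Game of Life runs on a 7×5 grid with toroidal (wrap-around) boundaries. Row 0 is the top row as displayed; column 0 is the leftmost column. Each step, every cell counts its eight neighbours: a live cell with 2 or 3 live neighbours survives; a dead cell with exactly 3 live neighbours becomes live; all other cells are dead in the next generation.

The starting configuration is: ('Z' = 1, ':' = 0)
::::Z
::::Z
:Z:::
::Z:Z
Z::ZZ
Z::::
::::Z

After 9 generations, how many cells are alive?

30

step 0: ::::Z
::::Z
:Z:::
::Z:Z
Z::ZZ
Z::::
::::Z
step 1: Z::ZZ
Z::::
Z::Z:
:ZZ:Z
ZZ:Z:
Z::Z:
Z:::Z
step 2: :Z:Z:
ZZ:Z:
Z:ZZ:
:::::
:::Z:
::ZZ:
:Z:::
step 3: :Z::Z
Z::Z:
Z:ZZ:
::ZZZ
::ZZ:
::ZZ:
:Z:Z:
step 4: :Z:ZZ
Z::Z:
Z::::
:::::
:Z:::
:Z::Z
ZZ:ZZ
step 5: :Z:::
ZZZZ:
::::Z
:::::
Z::::
:Z:ZZ
:Z:::
step 6: :::::
ZZZZZ
ZZZZZ
:::::
Z:::Z
:ZZ:Z
:Z:::
step 7: :::ZZ
:::::
:::::
::Z::
ZZ:ZZ
:ZZZZ
ZZZ::
step 8: ZZZZZ
:::::
:::::
ZZZZZ
:::::
:::::
:::::
step 9: ZZZZZ
ZZZZZ
ZZZZZ
ZZZZZ
ZZZZZ
:::::
ZZZZZ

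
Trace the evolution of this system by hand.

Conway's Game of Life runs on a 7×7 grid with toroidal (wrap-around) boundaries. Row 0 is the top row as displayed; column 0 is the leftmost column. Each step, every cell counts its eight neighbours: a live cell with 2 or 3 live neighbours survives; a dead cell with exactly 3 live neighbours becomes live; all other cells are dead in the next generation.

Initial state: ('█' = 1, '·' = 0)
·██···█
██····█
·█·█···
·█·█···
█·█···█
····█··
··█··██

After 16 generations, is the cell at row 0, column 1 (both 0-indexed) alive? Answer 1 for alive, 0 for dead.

0

step 0: ·██···█
██····█
·█·█···
·█·█···
█·█···█
····█··
··█··██
step 1: ··█····
······█
·█·····
·█·█···
████···
██·█···
████·██
step 2: ··██·█·
·······
█·█····
···█···
···██··
·······
···██·█
step 3: ··██·█·
·███···
·······
··███··
···██··
·····█·
··████·
step 4: ·····█·
·█·██··
·█··█··
··█·█··
··█··█·
··█··█·
··█··██
step 5: ··██·██
··████·
·█··██·
·██·██·
·██·██·
·█████·
····███
step 6: ··█····
·█·····
·█····█
█·····█
█·····█
██·····
██·····
step 7: █·█····
███····
·█····█
·█···█·
·······
·······
█·█····
step 8: █·██··█
··█···█
······█
█······
·······
·······
·······
step 9: ████··█
·███·██
█·····█
·······
·······
·······
·······
step 10: ···████
···███·
███··██
·······
·······
·······
███····
step 11: ██····█
·█·····
████·██
██····█
·······
·█·····
███████
step 12: ···██··
·····█·
·····█·
·····█·
·█·····
·█·████
···███·
step 13: ···█···
·····█·
····███
·······
█·█···█
█··█··█
······█
step 14: ·······
·····██
····███
█······
██····█
·█···█·
█·····█
step 15: █····█·
····█·█
█···█··
·█·····
·█····█
·█···█·
█·····█
step 16: █····█·
█···█·█
█····█·
·█·····
·██····
·█···█·
██···█·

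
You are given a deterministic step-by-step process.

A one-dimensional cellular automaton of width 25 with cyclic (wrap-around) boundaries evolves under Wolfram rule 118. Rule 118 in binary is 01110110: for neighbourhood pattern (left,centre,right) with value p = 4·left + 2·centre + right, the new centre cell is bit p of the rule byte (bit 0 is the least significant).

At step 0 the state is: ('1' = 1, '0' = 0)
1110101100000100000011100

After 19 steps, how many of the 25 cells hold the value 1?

17

k=0  1110101100000100000011100
k=1  0011110110001110000100111
k=2  1100011011010011001111001
k=3  0110101101111101110001110
k=4  1011110110000110011010011
k=5  1100011011001011101111100
k=6  0110101101111100110000111
k=7  1011110110000111011001001
k=8  1100011011001001101111110
k=9  0110101101111110110000011
k=10  1011110110000011011000101
k=11  1100011011000101101101110
k=12  0110101101101110110110011
k=13  1011110110110011011011101
k=14  1100011011011101101100110
k=15  0110101101100110110111011
k=16  1011110110111011011001101
k=17  1100011011001101101110110
k=18  0110101101110110110011011
k=19  1011110110011011011101101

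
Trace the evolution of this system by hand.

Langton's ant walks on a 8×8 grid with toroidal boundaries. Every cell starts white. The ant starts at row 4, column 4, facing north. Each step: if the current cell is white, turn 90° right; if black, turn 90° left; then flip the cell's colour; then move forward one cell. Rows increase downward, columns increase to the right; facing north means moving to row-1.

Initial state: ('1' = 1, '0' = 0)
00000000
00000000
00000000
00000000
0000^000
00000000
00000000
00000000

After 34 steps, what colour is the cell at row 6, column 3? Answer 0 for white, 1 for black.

gen 0: 00000000
00000000
00000000
00000000
0000^000
00000000
00000000
00000000
gen 1: 00000000
00000000
00000000
00000000
00001>00
00000000
00000000
00000000
gen 2: 00000000
00000000
00000000
00000000
00001100
00000v00
00000000
00000000
gen 3: 00000000
00000000
00000000
00000000
00001100
0000<100
00000000
00000000
gen 4: 00000000
00000000
00000000
00000000
0000^100
00001100
00000000
00000000
gen 5: 00000000
00000000
00000000
00000000
000<0100
00001100
00000000
00000000
gen 6: 00000000
00000000
00000000
000^0000
00010100
00001100
00000000
00000000
gen 7: 00000000
00000000
00000000
0001>000
00010100
00001100
00000000
00000000
gen 8: 00000000
00000000
00000000
00011000
0001v100
00001100
00000000
00000000
gen 9: 00000000
00000000
00000000
00011000
000<1100
00001100
00000000
00000000
gen 10: 00000000
00000000
00000000
00011000
00001100
000v1100
00000000
00000000
gen 11: 00000000
00000000
00000000
00011000
00001100
00<11100
00000000
00000000
gen 12: 00000000
00000000
00000000
00011000
00^01100
00111100
00000000
00000000
gen 13: 00000000
00000000
00000000
00011000
001>1100
00111100
00000000
00000000
gen 14: 00000000
00000000
00000000
00011000
00111100
001v1100
00000000
00000000
gen 15: 00000000
00000000
00000000
00011000
00111100
0010>100
00000000
00000000
gen 16: 00000000
00000000
00000000
00011000
0011^100
00100100
00000000
00000000
gen 17: 00000000
00000000
00000000
00011000
001<0100
00100100
00000000
00000000
gen 18: 00000000
00000000
00000000
00011000
00100100
001v0100
00000000
00000000
gen 19: 00000000
00000000
00000000
00011000
00100100
00<10100
00000000
00000000
gen 20: 00000000
00000000
00000000
00011000
00100100
00010100
00v00000
00000000
gen 21: 00000000
00000000
00000000
00011000
00100100
00010100
0<100000
00000000
gen 22: 00000000
00000000
00000000
00011000
00100100
0^010100
01100000
00000000
gen 23: 00000000
00000000
00000000
00011000
00100100
01>10100
01100000
00000000
gen 24: 00000000
00000000
00000000
00011000
00100100
01110100
01v00000
00000000
gen 25: 00000000
00000000
00000000
00011000
00100100
01110100
010>0000
00000000
gen 26: 00000000
00000000
00000000
00011000
00100100
01110100
01010000
000v0000
gen 27: 00000000
00000000
00000000
00011000
00100100
01110100
01010000
00<10000
gen 28: 00000000
00000000
00000000
00011000
00100100
01110100
01^10000
00110000
gen 29: 00000000
00000000
00000000
00011000
00100100
01110100
011>0000
00110000
gen 30: 00000000
00000000
00000000
00011000
00100100
011^0100
01100000
00110000
gen 31: 00000000
00000000
00000000
00011000
00100100
01<00100
01100000
00110000
gen 32: 00000000
00000000
00000000
00011000
00100100
01000100
01v00000
00110000
gen 33: 00000000
00000000
00000000
00011000
00100100
01000100
010>0000
00110000
gen 34: 00000000
00000000
00000000
00011000
00100100
01000100
01010000
001v0000

1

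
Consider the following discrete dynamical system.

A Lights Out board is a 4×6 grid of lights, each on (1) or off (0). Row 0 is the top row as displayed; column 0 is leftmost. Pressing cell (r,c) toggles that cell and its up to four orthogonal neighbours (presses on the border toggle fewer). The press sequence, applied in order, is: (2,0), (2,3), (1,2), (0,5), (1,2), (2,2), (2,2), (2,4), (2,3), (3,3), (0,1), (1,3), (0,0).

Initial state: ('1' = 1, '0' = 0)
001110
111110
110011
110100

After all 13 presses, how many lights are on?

7

[0] 001110
111110
110011
110100
[1] 001110
011110
000011
010100
[2] 001110
011010
001101
010000
[3] 000110
000110
000101
010000
[4] 000101
000111
000101
010000
[5] 001101
011011
001101
010000
[6] 001101
010011
010001
011000
[7] 001101
011011
001101
010000
[8] 001101
011001
001010
010010
[9] 001101
011101
000100
010110
[10] 001101
011101
000000
011000
[11] 110101
001101
000000
011000
[12] 110001
000011
000100
011000
[13] 000001
100011
000100
011000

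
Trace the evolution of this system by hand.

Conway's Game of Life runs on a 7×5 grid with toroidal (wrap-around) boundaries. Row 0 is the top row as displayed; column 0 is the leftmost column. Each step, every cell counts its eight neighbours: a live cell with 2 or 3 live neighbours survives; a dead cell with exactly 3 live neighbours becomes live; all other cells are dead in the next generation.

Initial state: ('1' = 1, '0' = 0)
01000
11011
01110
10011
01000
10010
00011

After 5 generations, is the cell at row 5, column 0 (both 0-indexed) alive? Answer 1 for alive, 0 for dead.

gen 0: 01000
11011
01110
10011
01000
10010
00011
gen 1: 01000
00011
00000
10011
01110
10110
10111
gen 2: 01000
00000
10000
11011
00000
10000
10000
gen 3: 00000
00000
11000
11001
01000
00000
11000
gen 4: 00000
00000
01001
00101
01000
11000
00000
gen 5: 00000
00000
10010
01110
01100
11000
00000

1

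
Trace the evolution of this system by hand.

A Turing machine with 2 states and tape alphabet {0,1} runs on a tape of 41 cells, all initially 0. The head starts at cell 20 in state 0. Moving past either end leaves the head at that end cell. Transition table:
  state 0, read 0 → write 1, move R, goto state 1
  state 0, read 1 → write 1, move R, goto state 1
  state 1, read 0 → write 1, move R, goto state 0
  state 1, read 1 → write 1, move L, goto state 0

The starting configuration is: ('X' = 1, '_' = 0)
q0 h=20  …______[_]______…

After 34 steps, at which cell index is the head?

39

k=0  q0 h=20  …______[_]______…
k=1  q1 h=21  …_____X[_]______…
k=2  q0 h=22  …____XX[_]______…
k=3  q1 h=23  …___XXX[_]______…
k=4  q0 h=24  …__XXXX[_]______…
k=5  q1 h=25  …_XXXXX[_]______…
k=6  q0 h=26  …XXXXXX[_]______…
k=7  q1 h=27  …XXXXXX[_]______…
k=8  q0 h=28  …XXXXXX[_]______…
k=9  q1 h=29  …XXXXXX[_]______…
k=10  q0 h=30  …XXXXXX[_]______…
k=11  q1 h=31  …XXXXXX[_]______…
k=12  q0 h=32  …XXXXXX[_]______…
k=13  q1 h=33  …XXXXXX[_]______…
k=14  q0 h=34  …XXXXXX[_]______|
k=15  q1 h=35  …XXXXXX[_]_____|
k=16  q0 h=36  …XXXXXX[_]____|
k=17  q1 h=37  …XXXXXX[_]___|
k=18  q0 h=38  …XXXXXX[_]__|
k=19  q1 h=39  …XXXXXX[_]_|
k=20  q0 h=40  …XXXXXX[_]|
k=21  q1 h=40  …XXXXXX[X]|
k=22  q0 h=39  …XXXXXX[X]X|
k=23  q1 h=40  …XXXXXX[X]|
k=24  q0 h=39  …XXXXXX[X]X|
k=25  q1 h=40  …XXXXXX[X]|
k=26  q0 h=39  …XXXXXX[X]X|
k=27  q1 h=40  …XXXXXX[X]|
k=28  q0 h=39  …XXXXXX[X]X|
k=29  q1 h=40  …XXXXXX[X]|
k=30  q0 h=39  …XXXXXX[X]X|
k=31  q1 h=40  …XXXXXX[X]|
k=32  q0 h=39  …XXXXXX[X]X|
k=33  q1 h=40  …XXXXXX[X]|
k=34  q0 h=39  …XXXXXX[X]X|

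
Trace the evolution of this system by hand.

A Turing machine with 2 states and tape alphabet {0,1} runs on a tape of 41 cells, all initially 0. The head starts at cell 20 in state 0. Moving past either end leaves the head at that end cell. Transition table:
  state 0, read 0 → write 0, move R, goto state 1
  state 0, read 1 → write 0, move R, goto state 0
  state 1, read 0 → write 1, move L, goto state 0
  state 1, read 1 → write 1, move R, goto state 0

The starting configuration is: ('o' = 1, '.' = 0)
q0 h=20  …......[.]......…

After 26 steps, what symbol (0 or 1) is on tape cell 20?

[0] q0 h=20  …......[.]......…
[1] q1 h=21  …......[.]......…
[2] q0 h=20  …......[.]o.....…
[3] q1 h=21  …......[o]......…
[4] q0 h=22  ….....o[.]......…
[5] q1 h=23  …....o.[.]......…
[6] q0 h=22  ….....o[.]o.....…
[7] q1 h=23  …....o.[o]......…
[8] q0 h=24  …...o.o[.]......…
[9] q1 h=25  …..o.o.[.]......…
[10] q0 h=24  …...o.o[.]o.....…
[11] q1 h=25  …..o.o.[o]......…
[12] q0 h=26  ….o.o.o[.]......…
[13] q1 h=27  …o.o.o.[.]......…
[14] q0 h=26  ….o.o.o[.]o.....…
[15] q1 h=27  …o.o.o.[o]......…
[16] q0 h=28  ….o.o.o[.]......…
[17] q1 h=29  …o.o.o.[.]......…
[18] q0 h=28  ….o.o.o[.]o.....…
[19] q1 h=29  …o.o.o.[o]......…
[20] q0 h=30  ….o.o.o[.]......…
[21] q1 h=31  …o.o.o.[.]......…
[22] q0 h=30  ….o.o.o[.]o.....…
[23] q1 h=31  …o.o.o.[o]......…
[24] q0 h=32  ….o.o.o[.]......…
[25] q1 h=33  …o.o.o.[.]......…
[26] q0 h=32  ….o.o.o[.]o.....…

0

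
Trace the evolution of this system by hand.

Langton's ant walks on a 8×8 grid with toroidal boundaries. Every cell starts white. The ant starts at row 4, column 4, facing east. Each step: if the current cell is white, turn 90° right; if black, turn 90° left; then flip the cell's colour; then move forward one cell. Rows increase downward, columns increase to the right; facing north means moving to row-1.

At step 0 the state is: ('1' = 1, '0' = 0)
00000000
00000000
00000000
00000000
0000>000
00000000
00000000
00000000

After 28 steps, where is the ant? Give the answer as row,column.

k=0  00000000
00000000
00000000
00000000
0000>000
00000000
00000000
00000000
k=1  00000000
00000000
00000000
00000000
00001000
0000v000
00000000
00000000
k=2  00000000
00000000
00000000
00000000
00001000
000<1000
00000000
00000000
k=3  00000000
00000000
00000000
00000000
000^1000
00011000
00000000
00000000
k=4  00000000
00000000
00000000
00000000
0001>000
00011000
00000000
00000000
k=5  00000000
00000000
00000000
0000^000
00010000
00011000
00000000
00000000
k=6  00000000
00000000
00000000
00001>00
00010000
00011000
00000000
00000000
k=7  00000000
00000000
00000000
00001100
00010v00
00011000
00000000
00000000
k=8  00000000
00000000
00000000
00001100
0001<100
00011000
00000000
00000000
k=9  00000000
00000000
00000000
0000^100
00011100
00011000
00000000
00000000
k=10  00000000
00000000
00000000
000<0100
00011100
00011000
00000000
00000000
k=11  00000000
00000000
000^0000
00010100
00011100
00011000
00000000
00000000
k=12  00000000
00000000
0001>000
00010100
00011100
00011000
00000000
00000000
k=13  00000000
00000000
00011000
0001v100
00011100
00011000
00000000
00000000
k=14  00000000
00000000
00011000
000<1100
00011100
00011000
00000000
00000000
k=15  00000000
00000000
00011000
00001100
000v1100
00011000
00000000
00000000
k=16  00000000
00000000
00011000
00001100
0000>100
00011000
00000000
00000000
k=17  00000000
00000000
00011000
0000^100
00000100
00011000
00000000
00000000
k=18  00000000
00000000
00011000
000<0100
00000100
00011000
00000000
00000000
k=19  00000000
00000000
000^1000
00010100
00000100
00011000
00000000
00000000
k=20  00000000
00000000
00<01000
00010100
00000100
00011000
00000000
00000000
k=21  00000000
00^00000
00101000
00010100
00000100
00011000
00000000
00000000
k=22  00000000
001>0000
00101000
00010100
00000100
00011000
00000000
00000000
k=23  00000000
00110000
001v1000
00010100
00000100
00011000
00000000
00000000
k=24  00000000
00110000
00<11000
00010100
00000100
00011000
00000000
00000000
k=25  00000000
00110000
00011000
00v10100
00000100
00011000
00000000
00000000
k=26  00000000
00110000
00011000
0<110100
00000100
00011000
00000000
00000000
k=27  00000000
00110000
0^011000
01110100
00000100
00011000
00000000
00000000
k=28  00000000
00110000
01>11000
01110100
00000100
00011000
00000000
00000000

2,2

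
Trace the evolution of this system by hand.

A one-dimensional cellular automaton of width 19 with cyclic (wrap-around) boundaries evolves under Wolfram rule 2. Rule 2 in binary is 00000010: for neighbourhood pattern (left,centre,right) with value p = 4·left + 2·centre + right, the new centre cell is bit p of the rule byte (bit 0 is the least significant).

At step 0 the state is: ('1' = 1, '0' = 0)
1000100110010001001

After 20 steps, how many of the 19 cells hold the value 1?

gen 0: 1000100110010001001
gen 1: 0001001000100010010
gen 2: 0010010001000100100
gen 3: 0100100010001001000
gen 4: 1001000100010010000
gen 5: 0010001000100100001
gen 6: 0100010001001000010
gen 7: 1000100010010000100
gen 8: 0001000100100001001
gen 9: 0010001001000010010
gen 10: 0100010010000100100
gen 11: 1000100100001001000
gen 12: 0001001000010010001
gen 13: 0010010000100100010
gen 14: 0100100001001000100
gen 15: 1001000010010001000
gen 16: 0010000100100010001
gen 17: 0100001001000100010
gen 18: 1000010010001000100
gen 19: 0000100100010001001
gen 20: 0001001000100010010

5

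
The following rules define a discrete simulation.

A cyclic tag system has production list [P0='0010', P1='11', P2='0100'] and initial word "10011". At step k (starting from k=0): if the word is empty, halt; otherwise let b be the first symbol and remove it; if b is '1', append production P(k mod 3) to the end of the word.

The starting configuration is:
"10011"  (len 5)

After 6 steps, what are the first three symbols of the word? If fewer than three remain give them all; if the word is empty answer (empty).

010

t=0: "10011"  (len 5)
t=1: "00110010"  (len 8)
t=2: "0110010"  (len 7)
t=3: "110010"  (len 6)
t=4: "100100010"  (len 9)
t=5: "0010001011"  (len 10)
t=6: "010001011"  (len 9)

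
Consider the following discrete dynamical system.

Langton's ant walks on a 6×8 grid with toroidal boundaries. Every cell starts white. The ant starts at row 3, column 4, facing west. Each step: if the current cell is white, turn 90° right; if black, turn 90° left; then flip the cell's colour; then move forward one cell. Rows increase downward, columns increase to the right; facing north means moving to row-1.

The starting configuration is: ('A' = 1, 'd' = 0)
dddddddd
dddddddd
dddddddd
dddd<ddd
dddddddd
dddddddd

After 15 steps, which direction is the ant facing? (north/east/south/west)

north

k=0  dddddddd
dddddddd
dddddddd
dddd<ddd
dddddddd
dddddddd
k=1  dddddddd
dddddddd
dddd^ddd
ddddAddd
dddddddd
dddddddd
k=2  dddddddd
dddddddd
ddddA>dd
ddddAddd
dddddddd
dddddddd
k=3  dddddddd
dddddddd
ddddAAdd
ddddAvdd
dddddddd
dddddddd
k=4  dddddddd
dddddddd
ddddAAdd
dddd<Add
dddddddd
dddddddd
k=5  dddddddd
dddddddd
ddddAAdd
dddddAdd
ddddvddd
dddddddd
k=6  dddddddd
dddddddd
ddddAAdd
dddddAdd
ddd<Addd
dddddddd
k=7  dddddddd
dddddddd
ddddAAdd
ddd^dAdd
dddAAddd
dddddddd
k=8  dddddddd
dddddddd
ddddAAdd
dddA>Add
dddAAddd
dddddddd
k=9  dddddddd
dddddddd
ddddAAdd
dddAAAdd
dddAvddd
dddddddd
k=10  dddddddd
dddddddd
ddddAAdd
dddAAAdd
dddAd>dd
dddddddd
k=11  dddddddd
dddddddd
ddddAAdd
dddAAAdd
dddAdAdd
dddddvdd
k=12  dddddddd
dddddddd
ddddAAdd
dddAAAdd
dddAdAdd
dddd<Add
k=13  dddddddd
dddddddd
ddddAAdd
dddAAAdd
dddA^Add
ddddAAdd
k=14  dddddddd
dddddddd
ddddAAdd
dddAAAdd
dddAA>dd
ddddAAdd
k=15  dddddddd
dddddddd
ddddAAdd
dddAA^dd
dddAAddd
ddddAAdd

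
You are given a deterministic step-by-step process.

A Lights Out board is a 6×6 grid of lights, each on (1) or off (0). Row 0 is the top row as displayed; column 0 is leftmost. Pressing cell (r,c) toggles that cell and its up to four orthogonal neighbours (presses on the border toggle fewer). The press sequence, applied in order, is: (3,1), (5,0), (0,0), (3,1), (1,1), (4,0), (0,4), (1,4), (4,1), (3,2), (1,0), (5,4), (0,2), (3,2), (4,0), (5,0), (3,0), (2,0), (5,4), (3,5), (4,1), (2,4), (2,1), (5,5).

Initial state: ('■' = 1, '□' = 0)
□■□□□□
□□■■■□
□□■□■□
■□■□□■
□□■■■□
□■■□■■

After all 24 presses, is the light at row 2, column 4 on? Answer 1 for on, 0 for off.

0) □■□□□□
□□■■■□
□□■□■□
■□■□□■
□□■■■□
□■■□■■
1) □■□□□□
□□■■■□
□■■□■□
□■□□□■
□■■■■□
□■■□■■
2) □■□□□□
□□■■■□
□■■□■□
□■□□□■
■■■■■□
■□■□■■
3) ■□□□□□
■□■■■□
□■■□■□
□■□□□■
■■■■■□
■□■□■■
4) ■□□□□□
■□■■■□
□□■□■□
■□■□□■
■□■■■□
■□■□■■
5) ■■□□□□
□■□■■□
□■■□■□
■□■□□■
■□■■■□
■□■□■■
6) ■■□□□□
□■□■■□
□■■□■□
□□■□□■
□■■■■□
□□■□■■
7) ■■□■■■
□■□■□□
□■■□■□
□□■□□■
□■■■■□
□□■□■■
8) ■■□■□■
□■□□■■
□■■□□□
□□■□□■
□■■■■□
□□■□■■
9) ■■□■□■
□■□□■■
□■■□□□
□■■□□■
■□□■■□
□■■□■■
10) ■■□■□■
□■□□■■
□■□□□□
□□□■□■
■□■■■□
□■■□■■
11) □■□■□■
■□□□■■
■■□□□□
□□□■□■
■□■■■□
□■■□■■
12) □■□■□■
■□□□■■
■■□□□□
□□□■□■
■□■■□□
□■■■□□
13) □□■□□■
■□■□■■
■■□□□□
□□□■□■
■□■■□□
□■■■□□
14) □□■□□■
■□■□■■
■■■□□□
□■■□□■
■□□■□□
□■■■□□
15) □□■□□■
■□■□■■
■■■□□□
■■■□□■
□■□■□□
■■■■□□
16) □□■□□■
■□■□■■
■■■□□□
■■■□□■
■■□■□□
□□■■□□
17) □□■□□■
■□■□■■
□■■□□□
□□■□□■
□■□■□□
□□■■□□
18) □□■□□■
□□■□■■
■□■□□□
■□■□□■
□■□■□□
□□■■□□
19) □□■□□■
□□■□■■
■□■□□□
■□■□□■
□■□■■□
□□■□■■
20) □□■□□■
□□■□■■
■□■□□■
■□■□■□
□■□■■■
□□■□■■
21) □□■□□■
□□■□■■
■□■□□■
■■■□■□
■□■■■■
□■■□■■
22) □□■□□■
□□■□□■
■□■■■□
■■■□□□
■□■■■■
□■■□■■
23) □□■□□■
□■■□□■
□■□■■□
■□■□□□
■□■■■■
□■■□■■
24) □□■□□■
□■■□□■
□■□■■□
■□■□□□
■□■■■□
□■■□□□

1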